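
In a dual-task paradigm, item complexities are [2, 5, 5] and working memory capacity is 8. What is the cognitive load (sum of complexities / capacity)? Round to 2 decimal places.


Total complexity = 2 + 5 + 5 = 12
Load = total / capacity = 12 / 8
= 1.50


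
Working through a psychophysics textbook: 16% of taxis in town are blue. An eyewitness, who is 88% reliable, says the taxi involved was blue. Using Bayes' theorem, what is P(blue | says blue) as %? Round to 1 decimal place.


P(blue | says blue) = P(says blue | blue)*P(blue) / [P(says blue | blue)*P(blue) + P(says blue | not blue)*P(not blue)]
Numerator = 0.88 * 0.16 = 0.1408
False identification = 0.12 * 0.84 = 0.1008
P = 0.1408 / (0.1408 + 0.1008)
= 0.1408 / 0.2416
As percentage = 58.3


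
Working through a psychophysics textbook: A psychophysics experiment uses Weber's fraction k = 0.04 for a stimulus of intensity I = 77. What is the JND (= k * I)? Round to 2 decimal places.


JND = k * I
JND = 0.04 * 77
= 3.08


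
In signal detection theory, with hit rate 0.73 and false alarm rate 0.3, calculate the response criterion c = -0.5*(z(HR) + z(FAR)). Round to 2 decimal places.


c = -0.5 * (z(HR) + z(FAR))
z(0.73) = 0.6128
z(0.3) = -0.5244
c = -0.5 * (0.6128 + -0.5244)
= -0.5 * 0.0884
= -0.04


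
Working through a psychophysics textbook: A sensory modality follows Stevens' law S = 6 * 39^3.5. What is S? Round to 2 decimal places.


S = 6 * 39^3.5
39^3.5 = 370447.0363
S = 6 * 370447.0363
= 2222682.22


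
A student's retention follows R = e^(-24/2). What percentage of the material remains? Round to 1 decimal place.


R = e^(-t/S)
-t/S = -24/2 = -12.0
R = e^(-12.0) = 6e-06
Percentage = 6e-06 * 100
= 0.0


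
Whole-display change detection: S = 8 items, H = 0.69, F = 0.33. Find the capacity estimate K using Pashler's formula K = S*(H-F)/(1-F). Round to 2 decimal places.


K = S * (H - F) / (1 - F)
H - F = 0.36
1 - F = 0.67
K = 8 * 0.36 / 0.67
= 4.30


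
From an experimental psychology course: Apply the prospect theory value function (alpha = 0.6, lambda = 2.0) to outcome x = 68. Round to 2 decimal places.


Since x = 68 >= 0, use v(x) = x^0.6
68^0.6 = 12.5749
v(68) = 12.57


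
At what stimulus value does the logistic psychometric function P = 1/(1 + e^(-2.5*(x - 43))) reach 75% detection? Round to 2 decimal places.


At P = 0.75: 0.75 = 1/(1 + e^(-k*(x-x0)))
Solving: e^(-k*(x-x0)) = 1/3
x = x0 + ln(3)/k
ln(3) = 1.0986
x = 43 + 1.0986/2.5
= 43 + 0.4394
= 43.44


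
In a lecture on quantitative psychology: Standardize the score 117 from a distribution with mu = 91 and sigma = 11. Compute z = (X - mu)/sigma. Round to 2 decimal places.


z = (X - mu) / sigma
= (117 - 91) / 11
= 26 / 11
= 2.36


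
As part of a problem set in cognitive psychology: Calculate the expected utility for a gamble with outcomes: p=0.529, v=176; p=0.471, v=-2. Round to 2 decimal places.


EU = sum(p_i * v_i)
0.529 * 176 = 93.104
0.471 * -2 = -0.942
EU = 93.104 + -0.942
= 92.16


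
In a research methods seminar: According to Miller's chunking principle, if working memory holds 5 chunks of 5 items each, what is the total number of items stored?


Total items = chunks * items_per_chunk
= 5 * 5
= 25


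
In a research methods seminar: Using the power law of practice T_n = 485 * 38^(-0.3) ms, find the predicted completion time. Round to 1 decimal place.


T_n = 485 * 38^(-0.3)
38^(-0.3) = 0.335788
T_n = 485 * 0.335788
= 162.9 ms


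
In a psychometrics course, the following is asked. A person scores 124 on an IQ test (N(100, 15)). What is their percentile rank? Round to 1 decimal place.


z = (IQ - mean) / SD
z = (124 - 100) / 15 = 1.6
Percentile = Phi(1.6) * 100
Phi(1.6) = 0.945201
= 94.5


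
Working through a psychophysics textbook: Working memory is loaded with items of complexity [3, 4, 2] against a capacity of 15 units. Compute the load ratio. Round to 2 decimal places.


Total complexity = 3 + 4 + 2 = 9
Load = total / capacity = 9 / 15
= 0.60


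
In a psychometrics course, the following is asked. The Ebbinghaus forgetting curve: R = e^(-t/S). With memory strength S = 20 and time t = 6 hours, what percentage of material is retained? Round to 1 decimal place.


R = e^(-t/S)
-t/S = -6/20 = -0.3
R = e^(-0.3) = 0.740818
Percentage = 0.740818 * 100
= 74.1


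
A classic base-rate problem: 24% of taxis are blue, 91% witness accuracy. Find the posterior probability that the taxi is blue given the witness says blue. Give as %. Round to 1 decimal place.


P(blue | says blue) = P(says blue | blue)*P(blue) / [P(says blue | blue)*P(blue) + P(says blue | not blue)*P(not blue)]
Numerator = 0.91 * 0.24 = 0.2184
False identification = 0.09 * 0.76 = 0.0684
P = 0.2184 / (0.2184 + 0.0684)
= 0.2184 / 0.2868
As percentage = 76.2


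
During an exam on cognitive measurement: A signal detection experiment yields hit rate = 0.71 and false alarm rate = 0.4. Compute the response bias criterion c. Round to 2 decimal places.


c = -0.5 * (z(HR) + z(FAR))
z(0.71) = 0.5534
z(0.4) = -0.2533
c = -0.5 * (0.5534 + -0.2533)
= -0.5 * 0.3001
= -0.15


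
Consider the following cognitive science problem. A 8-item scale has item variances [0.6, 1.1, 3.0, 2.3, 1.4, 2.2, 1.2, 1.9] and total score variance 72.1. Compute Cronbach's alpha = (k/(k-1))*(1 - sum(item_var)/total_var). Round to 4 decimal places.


alpha = (k/(k-1)) * (1 - sum(s_i^2)/s_total^2)
sum(item variances) = 13.7
k/(k-1) = 8/7 = 1.142857
1 - 13.7/72.1 = 1 - 0.190014 = 0.809986
alpha = 1.142857 * 0.809986
= 0.9257


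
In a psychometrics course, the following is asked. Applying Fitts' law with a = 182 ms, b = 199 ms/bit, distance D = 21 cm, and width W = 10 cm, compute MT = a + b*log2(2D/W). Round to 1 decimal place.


MT = 182 + 199 * log2(2*21/10)
2D/W = 4.2
log2(4.2) = 2.0704
MT = 182 + 199 * 2.0704
= 594.0 ms


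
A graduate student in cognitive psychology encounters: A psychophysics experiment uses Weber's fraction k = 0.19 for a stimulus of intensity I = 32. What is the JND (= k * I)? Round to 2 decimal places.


JND = k * I
JND = 0.19 * 32
= 6.08


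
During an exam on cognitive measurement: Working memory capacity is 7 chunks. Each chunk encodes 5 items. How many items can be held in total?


Total items = chunks * items_per_chunk
= 7 * 5
= 35


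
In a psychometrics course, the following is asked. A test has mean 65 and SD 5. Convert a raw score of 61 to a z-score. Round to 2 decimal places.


z = (X - mu) / sigma
= (61 - 65) / 5
= -4 / 5
= -0.80


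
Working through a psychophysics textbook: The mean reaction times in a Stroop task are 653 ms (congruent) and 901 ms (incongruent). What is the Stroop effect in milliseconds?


Stroop effect = RT(incongruent) - RT(congruent)
= 901 - 653
= 248 ms


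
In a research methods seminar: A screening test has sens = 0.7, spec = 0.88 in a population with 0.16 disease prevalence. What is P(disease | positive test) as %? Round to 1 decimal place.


PPV = (sens * prev) / (sens * prev + (1-spec) * (1-prev))
Numerator = 0.7 * 0.16 = 0.112
P(positive and no disease) = (1 - spec) * (1 - prev) = (1 - 0.88) * (1 - 0.16) = 0.1008
Denominator = 0.112 + 0.1008 = 0.2128
PPV = 0.112 / 0.2128 = 0.526316
As percentage = 52.6


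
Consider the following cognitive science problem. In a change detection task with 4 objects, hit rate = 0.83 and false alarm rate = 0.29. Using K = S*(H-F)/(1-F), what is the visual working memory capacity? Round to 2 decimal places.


K = S * (H - F) / (1 - F)
H - F = 0.54
1 - F = 0.71
K = 4 * 0.54 / 0.71
= 3.04


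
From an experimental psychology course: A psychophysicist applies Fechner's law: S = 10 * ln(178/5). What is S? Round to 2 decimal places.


S = 10 * ln(178/5)
I/I0 = 35.6
ln(35.6) = 3.5723
S = 10 * 3.5723
= 35.72


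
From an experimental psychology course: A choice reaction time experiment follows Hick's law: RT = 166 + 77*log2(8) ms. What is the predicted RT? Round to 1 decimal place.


RT = 166 + 77 * log2(8)
log2(8) = 3.0
RT = 166 + 77 * 3.0
= 166 + 231.0
= 397.0 ms


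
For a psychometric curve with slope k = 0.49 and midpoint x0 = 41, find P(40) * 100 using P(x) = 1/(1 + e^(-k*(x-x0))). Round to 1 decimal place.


P(x) = 1/(1 + e^(-0.49*(40 - 41)))
Exponent = -0.49 * -1 = 0.49
e^(0.49) = 1.632316
P = 1/(1 + 1.632316) = 0.379894
Percentage = 38.0


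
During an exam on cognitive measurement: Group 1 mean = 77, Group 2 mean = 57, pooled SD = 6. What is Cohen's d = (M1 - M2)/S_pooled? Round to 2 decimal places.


Cohen's d = (M1 - M2) / S_pooled
= (77 - 57) / 6
= 20 / 6
= 3.33


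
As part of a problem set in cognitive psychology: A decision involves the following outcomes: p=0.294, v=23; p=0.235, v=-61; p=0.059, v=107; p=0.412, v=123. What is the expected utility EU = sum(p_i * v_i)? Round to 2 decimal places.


EU = sum(p_i * v_i)
0.294 * 23 = 6.762
0.235 * -61 = -14.335
0.059 * 107 = 6.313
0.412 * 123 = 50.676
EU = 6.762 + -14.335 + 6.313 + 50.676
= 49.42


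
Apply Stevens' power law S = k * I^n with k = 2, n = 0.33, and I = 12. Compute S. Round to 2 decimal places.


S = 2 * 12^0.33
12^0.33 = 2.2705
S = 2 * 2.2705
= 4.54


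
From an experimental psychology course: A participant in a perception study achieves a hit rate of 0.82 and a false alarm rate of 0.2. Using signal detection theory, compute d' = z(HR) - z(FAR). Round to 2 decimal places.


d' = z(HR) - z(FAR)
z(0.82) = 0.9154
z(0.2) = -0.8416
d' = 0.9154 - -0.8416
= 1.76


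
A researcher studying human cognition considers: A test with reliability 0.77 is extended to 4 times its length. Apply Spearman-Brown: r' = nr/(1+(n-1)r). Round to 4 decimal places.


r_new = n*r / (1 + (n-1)*r)
Numerator = 4 * 0.77 = 3.08
Denominator = 1 + 3 * 0.77 = 3.31
r_new = 3.08 / 3.31
= 0.9305


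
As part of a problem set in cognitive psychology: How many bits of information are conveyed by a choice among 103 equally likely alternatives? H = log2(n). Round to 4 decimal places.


H = log2(n)
H = log2(103)
= 6.6865


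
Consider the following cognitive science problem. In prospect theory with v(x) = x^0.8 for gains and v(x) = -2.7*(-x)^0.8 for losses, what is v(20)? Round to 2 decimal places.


Since x = 20 >= 0, use v(x) = x^0.8
20^0.8 = 10.9856
v(20) = 10.99


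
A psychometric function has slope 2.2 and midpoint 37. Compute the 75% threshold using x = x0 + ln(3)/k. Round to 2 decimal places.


At P = 0.75: 0.75 = 1/(1 + e^(-k*(x-x0)))
Solving: e^(-k*(x-x0)) = 1/3
x = x0 + ln(3)/k
ln(3) = 1.0986
x = 37 + 1.0986/2.2
= 37 + 0.4994
= 37.50


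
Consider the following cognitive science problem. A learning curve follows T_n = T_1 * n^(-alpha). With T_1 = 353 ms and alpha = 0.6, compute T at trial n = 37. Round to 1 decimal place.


T_n = 353 * 37^(-0.6)
37^(-0.6) = 0.114572
T_n = 353 * 0.114572
= 40.4 ms


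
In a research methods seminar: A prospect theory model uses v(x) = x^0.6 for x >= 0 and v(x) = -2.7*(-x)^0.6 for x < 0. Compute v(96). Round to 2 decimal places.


Since x = 96 >= 0, use v(x) = x^0.6
96^0.6 = 15.4655
v(96) = 15.47


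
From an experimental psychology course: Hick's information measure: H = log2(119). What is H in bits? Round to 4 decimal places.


H = log2(n)
H = log2(119)
= 6.8948


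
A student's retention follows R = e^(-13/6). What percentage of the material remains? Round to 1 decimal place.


R = e^(-t/S)
-t/S = -13/6 = -2.166667
R = e^(-2.166667) = 0.114559
Percentage = 0.114559 * 100
= 11.5


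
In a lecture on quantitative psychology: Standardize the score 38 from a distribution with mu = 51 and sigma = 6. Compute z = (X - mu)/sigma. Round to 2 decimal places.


z = (X - mu) / sigma
= (38 - 51) / 6
= -13 / 6
= -2.17


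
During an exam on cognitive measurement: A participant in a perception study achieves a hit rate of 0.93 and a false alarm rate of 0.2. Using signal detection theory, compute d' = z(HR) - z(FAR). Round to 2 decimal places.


d' = z(HR) - z(FAR)
z(0.93) = 1.4758
z(0.2) = -0.8416
d' = 1.4758 - -0.8416
= 2.32


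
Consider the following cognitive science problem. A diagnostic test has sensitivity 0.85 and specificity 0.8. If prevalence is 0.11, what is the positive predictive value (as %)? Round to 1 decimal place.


PPV = (sens * prev) / (sens * prev + (1-spec) * (1-prev))
Numerator = 0.85 * 0.11 = 0.0935
P(positive and no disease) = (1 - spec) * (1 - prev) = (1 - 0.8) * (1 - 0.11) = 0.178
Denominator = 0.0935 + 0.178 = 0.2715
PPV = 0.0935 / 0.2715 = 0.344383
As percentage = 34.4


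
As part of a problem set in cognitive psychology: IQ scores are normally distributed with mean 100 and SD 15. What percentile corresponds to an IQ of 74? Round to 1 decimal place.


z = (IQ - mean) / SD
z = (74 - 100) / 15 = -1.7333
Percentile = Phi(-1.7333) * 100
Phi(-1.7333) = 0.041521
= 4.2


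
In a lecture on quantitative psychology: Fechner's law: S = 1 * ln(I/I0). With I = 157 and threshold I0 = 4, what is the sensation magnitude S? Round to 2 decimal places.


S = 1 * ln(157/4)
I/I0 = 39.25
ln(39.25) = 3.67
S = 1 * 3.67
= 3.67


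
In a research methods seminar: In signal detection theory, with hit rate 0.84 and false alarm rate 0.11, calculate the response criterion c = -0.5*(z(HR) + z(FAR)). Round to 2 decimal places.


c = -0.5 * (z(HR) + z(FAR))
z(0.84) = 0.9945
z(0.11) = -1.2265
c = -0.5 * (0.9945 + -1.2265)
= -0.5 * -0.232
= 0.12


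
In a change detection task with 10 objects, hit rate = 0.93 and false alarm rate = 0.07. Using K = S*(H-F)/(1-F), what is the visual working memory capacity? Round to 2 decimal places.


K = S * (H - F) / (1 - F)
H - F = 0.86
1 - F = 0.93
K = 10 * 0.86 / 0.93
= 9.25


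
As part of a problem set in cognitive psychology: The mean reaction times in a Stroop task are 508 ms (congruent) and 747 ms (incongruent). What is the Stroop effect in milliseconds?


Stroop effect = RT(incongruent) - RT(congruent)
= 747 - 508
= 239 ms


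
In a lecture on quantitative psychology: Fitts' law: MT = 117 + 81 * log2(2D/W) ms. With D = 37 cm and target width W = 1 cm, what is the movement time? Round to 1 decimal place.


MT = 117 + 81 * log2(2*37/1)
2D/W = 74.0
log2(74.0) = 6.2095
MT = 117 + 81 * 6.2095
= 620.0 ms


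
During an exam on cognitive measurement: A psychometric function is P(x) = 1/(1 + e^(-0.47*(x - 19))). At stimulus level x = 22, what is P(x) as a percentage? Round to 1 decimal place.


P(x) = 1/(1 + e^(-0.47*(22 - 19)))
Exponent = -0.47 * 3 = -1.41
e^(-1.41) = 0.244143
P = 1/(1 + 0.244143) = 0.803766
Percentage = 80.4


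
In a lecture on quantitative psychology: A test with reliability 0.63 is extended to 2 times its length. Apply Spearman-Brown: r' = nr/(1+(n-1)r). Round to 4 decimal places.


r_new = n*r / (1 + (n-1)*r)
Numerator = 2 * 0.63 = 1.26
Denominator = 1 + 1 * 0.63 = 1.63
r_new = 1.26 / 1.63
= 0.7730


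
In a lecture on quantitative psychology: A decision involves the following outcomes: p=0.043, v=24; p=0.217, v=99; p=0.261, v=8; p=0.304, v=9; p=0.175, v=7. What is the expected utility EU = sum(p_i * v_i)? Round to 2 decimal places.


EU = sum(p_i * v_i)
0.043 * 24 = 1.032
0.217 * 99 = 21.483
0.261 * 8 = 2.088
0.304 * 9 = 2.736
0.175 * 7 = 1.225
EU = 1.032 + 21.483 + 2.088 + 2.736 + 1.225
= 28.56


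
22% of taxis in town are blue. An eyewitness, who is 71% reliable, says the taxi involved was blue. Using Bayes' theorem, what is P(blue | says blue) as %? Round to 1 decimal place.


P(blue | says blue) = P(says blue | blue)*P(blue) / [P(says blue | blue)*P(blue) + P(says blue | not blue)*P(not blue)]
Numerator = 0.71 * 0.22 = 0.1562
False identification = 0.29 * 0.78 = 0.2262
P = 0.1562 / (0.1562 + 0.2262)
= 0.1562 / 0.3824
As percentage = 40.8


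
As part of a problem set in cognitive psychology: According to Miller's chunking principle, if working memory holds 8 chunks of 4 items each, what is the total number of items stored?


Total items = chunks * items_per_chunk
= 8 * 4
= 32


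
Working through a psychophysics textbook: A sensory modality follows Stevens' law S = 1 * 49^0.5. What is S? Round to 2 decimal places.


S = 1 * 49^0.5
49^0.5 = 7.0
S = 1 * 7.0
= 7.00


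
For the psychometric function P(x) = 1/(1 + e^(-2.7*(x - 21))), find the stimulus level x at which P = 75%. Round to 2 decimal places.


At P = 0.75: 0.75 = 1/(1 + e^(-k*(x-x0)))
Solving: e^(-k*(x-x0)) = 1/3
x = x0 + ln(3)/k
ln(3) = 1.0986
x = 21 + 1.0986/2.7
= 21 + 0.4069
= 21.41


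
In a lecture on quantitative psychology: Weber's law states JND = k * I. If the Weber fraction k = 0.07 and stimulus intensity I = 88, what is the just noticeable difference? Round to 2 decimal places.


JND = k * I
JND = 0.07 * 88
= 6.16


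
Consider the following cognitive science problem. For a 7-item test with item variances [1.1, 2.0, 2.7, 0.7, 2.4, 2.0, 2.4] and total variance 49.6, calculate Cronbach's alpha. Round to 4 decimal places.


alpha = (k/(k-1)) * (1 - sum(s_i^2)/s_total^2)
sum(item variances) = 13.3
k/(k-1) = 7/6 = 1.166667
1 - 13.3/49.6 = 1 - 0.268145 = 0.731855
alpha = 1.166667 * 0.731855
= 0.8538


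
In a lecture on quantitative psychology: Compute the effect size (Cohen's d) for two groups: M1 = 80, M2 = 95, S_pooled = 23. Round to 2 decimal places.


Cohen's d = (M1 - M2) / S_pooled
= (80 - 95) / 23
= -15 / 23
= -0.65


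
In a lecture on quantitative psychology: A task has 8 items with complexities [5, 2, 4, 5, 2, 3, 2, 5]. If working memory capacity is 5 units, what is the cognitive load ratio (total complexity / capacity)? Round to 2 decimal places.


Total complexity = 5 + 2 + 4 + 5 + 2 + 3 + 2 + 5 = 28
Load = total / capacity = 28 / 5
= 5.60


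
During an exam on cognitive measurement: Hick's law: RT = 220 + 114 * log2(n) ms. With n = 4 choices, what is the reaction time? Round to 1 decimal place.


RT = 220 + 114 * log2(4)
log2(4) = 2.0
RT = 220 + 114 * 2.0
= 220 + 228.0
= 448.0 ms


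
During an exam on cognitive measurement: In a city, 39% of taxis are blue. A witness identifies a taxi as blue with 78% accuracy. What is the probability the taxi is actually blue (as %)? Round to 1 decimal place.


P(blue | says blue) = P(says blue | blue)*P(blue) / [P(says blue | blue)*P(blue) + P(says blue | not blue)*P(not blue)]
Numerator = 0.78 * 0.39 = 0.3042
False identification = 0.22 * 0.61 = 0.1342
P = 0.3042 / (0.3042 + 0.1342)
= 0.3042 / 0.4384
As percentage = 69.4


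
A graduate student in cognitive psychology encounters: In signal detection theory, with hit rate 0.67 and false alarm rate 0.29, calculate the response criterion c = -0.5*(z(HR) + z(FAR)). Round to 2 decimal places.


c = -0.5 * (z(HR) + z(FAR))
z(0.67) = 0.4399
z(0.29) = -0.5534
c = -0.5 * (0.4399 + -0.5534)
= -0.5 * -0.1135
= 0.06


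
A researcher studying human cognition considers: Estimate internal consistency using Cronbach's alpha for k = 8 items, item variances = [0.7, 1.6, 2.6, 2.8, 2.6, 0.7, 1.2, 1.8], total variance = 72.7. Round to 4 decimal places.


alpha = (k/(k-1)) * (1 - sum(s_i^2)/s_total^2)
sum(item variances) = 14.0
k/(k-1) = 8/7 = 1.142857
1 - 14.0/72.7 = 1 - 0.192572 = 0.807428
alpha = 1.142857 * 0.807428
= 0.9228


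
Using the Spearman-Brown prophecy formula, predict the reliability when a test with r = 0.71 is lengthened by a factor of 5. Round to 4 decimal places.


r_new = n*r / (1 + (n-1)*r)
Numerator = 5 * 0.71 = 3.55
Denominator = 1 + 4 * 0.71 = 3.84
r_new = 3.55 / 3.84
= 0.9245


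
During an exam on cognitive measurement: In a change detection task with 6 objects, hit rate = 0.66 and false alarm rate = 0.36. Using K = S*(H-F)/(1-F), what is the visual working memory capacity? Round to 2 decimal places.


K = S * (H - F) / (1 - F)
H - F = 0.3
1 - F = 0.64
K = 6 * 0.3 / 0.64
= 2.81


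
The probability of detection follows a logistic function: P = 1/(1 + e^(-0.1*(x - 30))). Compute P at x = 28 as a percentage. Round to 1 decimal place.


P(x) = 1/(1 + e^(-0.1*(28 - 30)))
Exponent = -0.1 * -2 = 0.2
e^(0.2) = 1.221403
P = 1/(1 + 1.221403) = 0.450166
Percentage = 45.0


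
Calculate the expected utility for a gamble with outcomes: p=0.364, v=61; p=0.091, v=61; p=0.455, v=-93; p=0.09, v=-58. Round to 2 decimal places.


EU = sum(p_i * v_i)
0.364 * 61 = 22.204
0.091 * 61 = 5.551
0.455 * -93 = -42.315
0.09 * -58 = -5.22
EU = 22.204 + 5.551 + -42.315 + -5.22
= -19.78


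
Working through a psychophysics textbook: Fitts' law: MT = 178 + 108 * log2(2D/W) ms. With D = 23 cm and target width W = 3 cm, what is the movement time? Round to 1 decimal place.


MT = 178 + 108 * log2(2*23/3)
2D/W = 15.333333
log2(15.333333) = 3.9386
MT = 178 + 108 * 3.9386
= 603.4 ms


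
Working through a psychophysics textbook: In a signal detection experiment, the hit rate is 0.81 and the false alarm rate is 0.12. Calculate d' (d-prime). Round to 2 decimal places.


d' = z(HR) - z(FAR)
z(0.81) = 0.8779
z(0.12) = -1.175
d' = 0.8779 - -1.175
= 2.05


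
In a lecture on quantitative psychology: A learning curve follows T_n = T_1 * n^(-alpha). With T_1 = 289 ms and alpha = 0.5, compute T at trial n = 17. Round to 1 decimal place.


T_n = 289 * 17^(-0.5)
17^(-0.5) = 0.242536
T_n = 289 * 0.242536
= 70.1 ms


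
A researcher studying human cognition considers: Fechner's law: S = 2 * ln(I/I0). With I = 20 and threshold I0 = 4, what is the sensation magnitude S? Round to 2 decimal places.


S = 2 * ln(20/4)
I/I0 = 5.0
ln(5.0) = 1.6094
S = 2 * 1.6094
= 3.22


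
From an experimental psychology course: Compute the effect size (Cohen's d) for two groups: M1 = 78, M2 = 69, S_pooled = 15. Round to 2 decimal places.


Cohen's d = (M1 - M2) / S_pooled
= (78 - 69) / 15
= 9 / 15
= 0.60


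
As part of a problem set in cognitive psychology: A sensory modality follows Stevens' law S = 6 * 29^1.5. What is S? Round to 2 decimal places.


S = 6 * 29^1.5
29^1.5 = 156.1698
S = 6 * 156.1698
= 937.02


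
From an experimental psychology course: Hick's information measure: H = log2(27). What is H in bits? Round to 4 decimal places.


H = log2(n)
H = log2(27)
= 4.7549


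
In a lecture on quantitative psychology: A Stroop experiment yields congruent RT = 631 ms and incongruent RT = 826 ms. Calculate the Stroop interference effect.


Stroop effect = RT(incongruent) - RT(congruent)
= 826 - 631
= 195 ms


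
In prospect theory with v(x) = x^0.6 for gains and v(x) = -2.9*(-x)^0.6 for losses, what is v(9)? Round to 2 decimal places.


Since x = 9 >= 0, use v(x) = x^0.6
9^0.6 = 3.7372
v(9) = 3.74


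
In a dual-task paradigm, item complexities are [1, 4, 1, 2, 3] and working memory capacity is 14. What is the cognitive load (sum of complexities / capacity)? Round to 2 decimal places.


Total complexity = 1 + 4 + 1 + 2 + 3 = 11
Load = total / capacity = 11 / 14
= 0.79


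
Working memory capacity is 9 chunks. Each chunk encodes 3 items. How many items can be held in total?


Total items = chunks * items_per_chunk
= 9 * 3
= 27


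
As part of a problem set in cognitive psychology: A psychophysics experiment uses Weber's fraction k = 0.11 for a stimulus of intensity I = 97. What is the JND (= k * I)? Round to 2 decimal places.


JND = k * I
JND = 0.11 * 97
= 10.67


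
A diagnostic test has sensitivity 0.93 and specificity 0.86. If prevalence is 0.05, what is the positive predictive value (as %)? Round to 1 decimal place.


PPV = (sens * prev) / (sens * prev + (1-spec) * (1-prev))
Numerator = 0.93 * 0.05 = 0.0465
P(positive and no disease) = (1 - spec) * (1 - prev) = (1 - 0.86) * (1 - 0.05) = 0.133
Denominator = 0.0465 + 0.133 = 0.1795
PPV = 0.0465 / 0.1795 = 0.259053
As percentage = 25.9


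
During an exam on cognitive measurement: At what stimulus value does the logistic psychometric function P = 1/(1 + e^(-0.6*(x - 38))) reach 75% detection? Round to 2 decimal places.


At P = 0.75: 0.75 = 1/(1 + e^(-k*(x-x0)))
Solving: e^(-k*(x-x0)) = 1/3
x = x0 + ln(3)/k
ln(3) = 1.0986
x = 38 + 1.0986/0.6
= 38 + 1.831
= 39.83


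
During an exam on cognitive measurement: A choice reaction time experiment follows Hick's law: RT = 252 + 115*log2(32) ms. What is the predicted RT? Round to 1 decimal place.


RT = 252 + 115 * log2(32)
log2(32) = 5.0
RT = 252 + 115 * 5.0
= 252 + 575.0
= 827.0 ms


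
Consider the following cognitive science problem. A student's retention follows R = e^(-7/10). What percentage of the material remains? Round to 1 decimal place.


R = e^(-t/S)
-t/S = -7/10 = -0.7
R = e^(-0.7) = 0.496585
Percentage = 0.496585 * 100
= 49.7


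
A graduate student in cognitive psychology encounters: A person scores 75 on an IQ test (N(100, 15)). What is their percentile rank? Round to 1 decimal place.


z = (IQ - mean) / SD
z = (75 - 100) / 15 = -1.6667
Percentile = Phi(-1.6667) * 100
Phi(-1.6667) = 0.047787
= 4.8


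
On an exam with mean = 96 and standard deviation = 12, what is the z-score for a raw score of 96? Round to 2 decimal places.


z = (X - mu) / sigma
= (96 - 96) / 12
= 0 / 12
= 0.00


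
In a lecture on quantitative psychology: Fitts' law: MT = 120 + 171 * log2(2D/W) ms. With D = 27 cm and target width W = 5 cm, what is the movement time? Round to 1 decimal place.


MT = 120 + 171 * log2(2*27/5)
2D/W = 10.8
log2(10.8) = 3.433
MT = 120 + 171 * 3.433
= 707.0 ms


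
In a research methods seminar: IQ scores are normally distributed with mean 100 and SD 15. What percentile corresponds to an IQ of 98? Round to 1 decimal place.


z = (IQ - mean) / SD
z = (98 - 100) / 15 = -0.1333
Percentile = Phi(-0.1333) * 100
Phi(-0.1333) = 0.446978
= 44.7


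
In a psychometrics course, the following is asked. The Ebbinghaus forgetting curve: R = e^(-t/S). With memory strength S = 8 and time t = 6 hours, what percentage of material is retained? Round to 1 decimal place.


R = e^(-t/S)
-t/S = -6/8 = -0.75
R = e^(-0.75) = 0.472367
Percentage = 0.472367 * 100
= 47.2


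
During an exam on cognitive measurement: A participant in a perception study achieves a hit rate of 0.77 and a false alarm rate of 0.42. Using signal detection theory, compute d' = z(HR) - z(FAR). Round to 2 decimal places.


d' = z(HR) - z(FAR)
z(0.77) = 0.7388
z(0.42) = -0.2019
d' = 0.7388 - -0.2019
= 0.94


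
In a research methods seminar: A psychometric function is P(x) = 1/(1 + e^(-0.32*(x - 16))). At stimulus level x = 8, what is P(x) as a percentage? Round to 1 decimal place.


P(x) = 1/(1 + e^(-0.32*(8 - 16)))
Exponent = -0.32 * -8 = 2.56
e^(2.56) = 12.935817
P = 1/(1 + 12.935817) = 0.071758
Percentage = 7.2


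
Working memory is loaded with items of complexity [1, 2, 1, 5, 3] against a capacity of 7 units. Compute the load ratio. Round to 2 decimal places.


Total complexity = 1 + 2 + 1 + 5 + 3 = 12
Load = total / capacity = 12 / 7
= 1.71


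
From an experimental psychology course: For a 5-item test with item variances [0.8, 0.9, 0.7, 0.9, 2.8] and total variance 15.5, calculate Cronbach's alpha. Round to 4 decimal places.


alpha = (k/(k-1)) * (1 - sum(s_i^2)/s_total^2)
sum(item variances) = 6.1
k/(k-1) = 5/4 = 1.25
1 - 6.1/15.5 = 1 - 0.393548 = 0.606452
alpha = 1.25 * 0.606452
= 0.7581


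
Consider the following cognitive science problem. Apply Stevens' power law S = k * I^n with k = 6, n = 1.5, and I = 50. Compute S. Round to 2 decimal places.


S = 6 * 50^1.5
50^1.5 = 353.5534
S = 6 * 353.5534
= 2121.32


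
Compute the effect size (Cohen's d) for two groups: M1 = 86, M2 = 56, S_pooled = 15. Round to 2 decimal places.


Cohen's d = (M1 - M2) / S_pooled
= (86 - 56) / 15
= 30 / 15
= 2.00


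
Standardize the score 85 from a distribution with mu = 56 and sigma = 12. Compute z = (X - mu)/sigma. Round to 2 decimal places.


z = (X - mu) / sigma
= (85 - 56) / 12
= 29 / 12
= 2.42


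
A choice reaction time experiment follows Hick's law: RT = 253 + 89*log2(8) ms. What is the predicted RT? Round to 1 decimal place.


RT = 253 + 89 * log2(8)
log2(8) = 3.0
RT = 253 + 89 * 3.0
= 253 + 267.0
= 520.0 ms


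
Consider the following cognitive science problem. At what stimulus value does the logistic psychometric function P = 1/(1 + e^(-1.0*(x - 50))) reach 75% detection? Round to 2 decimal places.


At P = 0.75: 0.75 = 1/(1 + e^(-k*(x-x0)))
Solving: e^(-k*(x-x0)) = 1/3
x = x0 + ln(3)/k
ln(3) = 1.0986
x = 50 + 1.0986/1.0
= 50 + 1.0986
= 51.10


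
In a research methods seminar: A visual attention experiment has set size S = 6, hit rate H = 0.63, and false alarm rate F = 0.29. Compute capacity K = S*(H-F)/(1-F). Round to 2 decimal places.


K = S * (H - F) / (1 - F)
H - F = 0.34
1 - F = 0.71
K = 6 * 0.34 / 0.71
= 2.87


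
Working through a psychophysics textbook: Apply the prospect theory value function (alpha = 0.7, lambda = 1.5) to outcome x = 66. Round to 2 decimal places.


Since x = 66 >= 0, use v(x) = x^0.7
66^0.7 = 18.7794
v(66) = 18.78


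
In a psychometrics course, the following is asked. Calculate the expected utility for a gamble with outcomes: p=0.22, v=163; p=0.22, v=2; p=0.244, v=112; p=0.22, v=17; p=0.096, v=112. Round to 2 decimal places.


EU = sum(p_i * v_i)
0.22 * 163 = 35.86
0.22 * 2 = 0.44
0.244 * 112 = 27.328
0.22 * 17 = 3.74
0.096 * 112 = 10.752
EU = 35.86 + 0.44 + 27.328 + 3.74 + 10.752
= 78.12


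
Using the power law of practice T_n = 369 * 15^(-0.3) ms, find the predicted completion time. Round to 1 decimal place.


T_n = 369 * 15^(-0.3)
15^(-0.3) = 0.443785
T_n = 369 * 0.443785
= 163.8 ms


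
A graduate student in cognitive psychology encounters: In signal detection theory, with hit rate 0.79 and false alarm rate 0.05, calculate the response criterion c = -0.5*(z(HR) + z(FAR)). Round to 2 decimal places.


c = -0.5 * (z(HR) + z(FAR))
z(0.79) = 0.8064
z(0.05) = -1.6449
c = -0.5 * (0.8064 + -1.6449)
= -0.5 * -0.8385
= 0.42


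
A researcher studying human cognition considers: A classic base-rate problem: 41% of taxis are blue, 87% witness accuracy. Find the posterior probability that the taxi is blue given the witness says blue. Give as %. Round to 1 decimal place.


P(blue | says blue) = P(says blue | blue)*P(blue) / [P(says blue | blue)*P(blue) + P(says blue | not blue)*P(not blue)]
Numerator = 0.87 * 0.41 = 0.3567
False identification = 0.13 * 0.59 = 0.0767
P = 0.3567 / (0.3567 + 0.0767)
= 0.3567 / 0.4334
As percentage = 82.3


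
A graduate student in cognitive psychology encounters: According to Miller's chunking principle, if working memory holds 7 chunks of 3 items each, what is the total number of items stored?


Total items = chunks * items_per_chunk
= 7 * 3
= 21


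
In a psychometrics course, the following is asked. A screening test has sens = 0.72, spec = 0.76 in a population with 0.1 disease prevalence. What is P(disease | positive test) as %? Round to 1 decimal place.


PPV = (sens * prev) / (sens * prev + (1-spec) * (1-prev))
Numerator = 0.72 * 0.1 = 0.072
P(positive and no disease) = (1 - spec) * (1 - prev) = (1 - 0.76) * (1 - 0.1) = 0.216
Denominator = 0.072 + 0.216 = 0.288
PPV = 0.072 / 0.288 = 0.25
As percentage = 25.0


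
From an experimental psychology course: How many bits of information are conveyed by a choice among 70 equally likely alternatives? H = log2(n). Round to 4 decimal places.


H = log2(n)
H = log2(70)
= 6.1293


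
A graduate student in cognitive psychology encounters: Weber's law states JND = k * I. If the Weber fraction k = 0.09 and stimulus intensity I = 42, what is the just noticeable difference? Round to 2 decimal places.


JND = k * I
JND = 0.09 * 42
= 3.78


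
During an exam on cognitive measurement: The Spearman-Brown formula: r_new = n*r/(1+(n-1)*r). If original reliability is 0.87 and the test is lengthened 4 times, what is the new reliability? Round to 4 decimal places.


r_new = n*r / (1 + (n-1)*r)
Numerator = 4 * 0.87 = 3.48
Denominator = 1 + 3 * 0.87 = 3.61
r_new = 3.48 / 3.61
= 0.9640


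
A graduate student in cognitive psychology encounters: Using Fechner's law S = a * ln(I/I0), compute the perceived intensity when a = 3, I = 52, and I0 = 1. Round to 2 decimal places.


S = 3 * ln(52/1)
I/I0 = 52.0
ln(52.0) = 3.9512
S = 3 * 3.9512
= 11.85


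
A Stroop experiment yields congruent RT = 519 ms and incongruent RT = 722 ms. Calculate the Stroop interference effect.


Stroop effect = RT(incongruent) - RT(congruent)
= 722 - 519
= 203 ms


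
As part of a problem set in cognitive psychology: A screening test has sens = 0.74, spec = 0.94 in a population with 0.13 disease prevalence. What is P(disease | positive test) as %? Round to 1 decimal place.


PPV = (sens * prev) / (sens * prev + (1-spec) * (1-prev))
Numerator = 0.74 * 0.13 = 0.0962
P(positive and no disease) = (1 - spec) * (1 - prev) = (1 - 0.94) * (1 - 0.13) = 0.0522
Denominator = 0.0962 + 0.0522 = 0.1484
PPV = 0.0962 / 0.1484 = 0.648248
As percentage = 64.8


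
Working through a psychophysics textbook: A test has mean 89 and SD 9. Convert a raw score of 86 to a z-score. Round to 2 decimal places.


z = (X - mu) / sigma
= (86 - 89) / 9
= -3 / 9
= -0.33


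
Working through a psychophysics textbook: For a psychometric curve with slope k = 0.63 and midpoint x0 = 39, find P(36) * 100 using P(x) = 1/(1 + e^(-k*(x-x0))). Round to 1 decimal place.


P(x) = 1/(1 + e^(-0.63*(36 - 39)))
Exponent = -0.63 * -3 = 1.89
e^(1.89) = 6.619369
P = 1/(1 + 6.619369) = 0.131244
Percentage = 13.1


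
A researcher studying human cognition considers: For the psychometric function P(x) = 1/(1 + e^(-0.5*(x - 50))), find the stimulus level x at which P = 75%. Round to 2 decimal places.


At P = 0.75: 0.75 = 1/(1 + e^(-k*(x-x0)))
Solving: e^(-k*(x-x0)) = 1/3
x = x0 + ln(3)/k
ln(3) = 1.0986
x = 50 + 1.0986/0.5
= 50 + 2.1972
= 52.20


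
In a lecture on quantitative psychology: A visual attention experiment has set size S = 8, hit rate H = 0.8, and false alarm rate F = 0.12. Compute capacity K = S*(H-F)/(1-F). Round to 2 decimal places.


K = S * (H - F) / (1 - F)
H - F = 0.68
1 - F = 0.88
K = 8 * 0.68 / 0.88
= 6.18


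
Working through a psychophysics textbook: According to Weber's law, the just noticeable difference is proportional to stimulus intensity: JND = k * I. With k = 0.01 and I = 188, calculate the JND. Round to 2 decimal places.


JND = k * I
JND = 0.01 * 188
= 1.88


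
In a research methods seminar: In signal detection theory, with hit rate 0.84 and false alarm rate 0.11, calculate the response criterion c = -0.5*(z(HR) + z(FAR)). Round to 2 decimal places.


c = -0.5 * (z(HR) + z(FAR))
z(0.84) = 0.9945
z(0.11) = -1.2265
c = -0.5 * (0.9945 + -1.2265)
= -0.5 * -0.232
= 0.12


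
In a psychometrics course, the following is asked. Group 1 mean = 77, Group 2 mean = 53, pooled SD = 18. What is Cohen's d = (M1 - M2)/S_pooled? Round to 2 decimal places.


Cohen's d = (M1 - M2) / S_pooled
= (77 - 53) / 18
= 24 / 18
= 1.33


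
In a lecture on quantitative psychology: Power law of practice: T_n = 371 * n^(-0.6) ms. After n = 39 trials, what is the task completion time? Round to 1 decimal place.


T_n = 371 * 39^(-0.6)
39^(-0.6) = 0.11101
T_n = 371 * 0.11101
= 41.2 ms


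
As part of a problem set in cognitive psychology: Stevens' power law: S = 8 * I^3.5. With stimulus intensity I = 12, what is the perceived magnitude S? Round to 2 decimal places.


S = 8 * 12^3.5
12^3.5 = 5985.9676
S = 8 * 5985.9676
= 47887.74


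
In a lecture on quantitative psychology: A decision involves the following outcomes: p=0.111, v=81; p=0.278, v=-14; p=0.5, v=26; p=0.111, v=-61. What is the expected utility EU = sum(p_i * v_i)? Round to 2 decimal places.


EU = sum(p_i * v_i)
0.111 * 81 = 8.991
0.278 * -14 = -3.892
0.5 * 26 = 13.0
0.111 * -61 = -6.771
EU = 8.991 + -3.892 + 13.0 + -6.771
= 11.33


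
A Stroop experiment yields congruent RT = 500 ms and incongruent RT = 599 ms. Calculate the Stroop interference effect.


Stroop effect = RT(incongruent) - RT(congruent)
= 599 - 500
= 99 ms


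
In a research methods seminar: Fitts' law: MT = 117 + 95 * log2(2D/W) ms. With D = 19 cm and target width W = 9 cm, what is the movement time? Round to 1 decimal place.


MT = 117 + 95 * log2(2*19/9)
2D/W = 4.222222
log2(4.222222) = 2.078
MT = 117 + 95 * 2.078
= 314.4 ms


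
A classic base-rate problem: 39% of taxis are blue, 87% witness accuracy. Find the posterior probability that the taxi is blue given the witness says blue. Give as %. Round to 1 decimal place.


P(blue | says blue) = P(says blue | blue)*P(blue) / [P(says blue | blue)*P(blue) + P(says blue | not blue)*P(not blue)]
Numerator = 0.87 * 0.39 = 0.3393
False identification = 0.13 * 0.61 = 0.0793
P = 0.3393 / (0.3393 + 0.0793)
= 0.3393 / 0.4186
As percentage = 81.1


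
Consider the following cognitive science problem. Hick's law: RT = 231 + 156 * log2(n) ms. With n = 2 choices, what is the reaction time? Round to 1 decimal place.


RT = 231 + 156 * log2(2)
log2(2) = 1.0
RT = 231 + 156 * 1.0
= 231 + 156.0
= 387.0 ms


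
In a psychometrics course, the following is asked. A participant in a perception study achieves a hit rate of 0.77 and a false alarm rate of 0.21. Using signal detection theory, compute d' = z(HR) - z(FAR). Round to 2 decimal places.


d' = z(HR) - z(FAR)
z(0.77) = 0.7388
z(0.21) = -0.8064
d' = 0.7388 - -0.8064
= 1.55


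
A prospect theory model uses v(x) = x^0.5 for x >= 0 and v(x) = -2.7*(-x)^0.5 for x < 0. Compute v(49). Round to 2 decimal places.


Since x = 49 >= 0, use v(x) = x^0.5
49^0.5 = 7.0
v(49) = 7.00


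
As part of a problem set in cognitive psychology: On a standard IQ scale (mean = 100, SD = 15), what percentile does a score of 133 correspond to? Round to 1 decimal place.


z = (IQ - mean) / SD
z = (133 - 100) / 15 = 2.2
Percentile = Phi(2.2) * 100
Phi(2.2) = 0.986097
= 98.6


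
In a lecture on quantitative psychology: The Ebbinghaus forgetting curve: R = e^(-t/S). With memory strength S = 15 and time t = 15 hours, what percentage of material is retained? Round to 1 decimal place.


R = e^(-t/S)
-t/S = -15/15 = -1.0
R = e^(-1.0) = 0.367879
Percentage = 0.367879 * 100
= 36.8


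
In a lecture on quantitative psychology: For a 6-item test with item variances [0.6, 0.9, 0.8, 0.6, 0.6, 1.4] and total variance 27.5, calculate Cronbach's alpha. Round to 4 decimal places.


alpha = (k/(k-1)) * (1 - sum(s_i^2)/s_total^2)
sum(item variances) = 4.9
k/(k-1) = 6/5 = 1.2
1 - 4.9/27.5 = 1 - 0.178182 = 0.821818
alpha = 1.2 * 0.821818
= 0.9862


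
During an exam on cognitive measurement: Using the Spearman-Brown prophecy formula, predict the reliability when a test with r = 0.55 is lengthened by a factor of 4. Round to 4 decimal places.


r_new = n*r / (1 + (n-1)*r)
Numerator = 4 * 0.55 = 2.2
Denominator = 1 + 3 * 0.55 = 2.65
r_new = 2.2 / 2.65
= 0.8302


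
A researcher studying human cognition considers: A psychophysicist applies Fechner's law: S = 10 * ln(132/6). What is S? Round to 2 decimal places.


S = 10 * ln(132/6)
I/I0 = 22.0
ln(22.0) = 3.091
S = 10 * 3.091
= 30.91


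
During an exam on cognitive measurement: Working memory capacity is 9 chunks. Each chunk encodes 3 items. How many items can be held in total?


Total items = chunks * items_per_chunk
= 9 * 3
= 27


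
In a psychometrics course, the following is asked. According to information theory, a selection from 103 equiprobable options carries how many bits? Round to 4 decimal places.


H = log2(n)
H = log2(103)
= 6.6865


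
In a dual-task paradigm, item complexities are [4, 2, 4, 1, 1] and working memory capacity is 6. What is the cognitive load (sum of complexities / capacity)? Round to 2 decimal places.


Total complexity = 4 + 2 + 4 + 1 + 1 = 12
Load = total / capacity = 12 / 6
= 2.00


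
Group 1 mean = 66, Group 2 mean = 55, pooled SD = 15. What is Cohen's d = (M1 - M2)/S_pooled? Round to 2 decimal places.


Cohen's d = (M1 - M2) / S_pooled
= (66 - 55) / 15
= 11 / 15
= 0.73
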